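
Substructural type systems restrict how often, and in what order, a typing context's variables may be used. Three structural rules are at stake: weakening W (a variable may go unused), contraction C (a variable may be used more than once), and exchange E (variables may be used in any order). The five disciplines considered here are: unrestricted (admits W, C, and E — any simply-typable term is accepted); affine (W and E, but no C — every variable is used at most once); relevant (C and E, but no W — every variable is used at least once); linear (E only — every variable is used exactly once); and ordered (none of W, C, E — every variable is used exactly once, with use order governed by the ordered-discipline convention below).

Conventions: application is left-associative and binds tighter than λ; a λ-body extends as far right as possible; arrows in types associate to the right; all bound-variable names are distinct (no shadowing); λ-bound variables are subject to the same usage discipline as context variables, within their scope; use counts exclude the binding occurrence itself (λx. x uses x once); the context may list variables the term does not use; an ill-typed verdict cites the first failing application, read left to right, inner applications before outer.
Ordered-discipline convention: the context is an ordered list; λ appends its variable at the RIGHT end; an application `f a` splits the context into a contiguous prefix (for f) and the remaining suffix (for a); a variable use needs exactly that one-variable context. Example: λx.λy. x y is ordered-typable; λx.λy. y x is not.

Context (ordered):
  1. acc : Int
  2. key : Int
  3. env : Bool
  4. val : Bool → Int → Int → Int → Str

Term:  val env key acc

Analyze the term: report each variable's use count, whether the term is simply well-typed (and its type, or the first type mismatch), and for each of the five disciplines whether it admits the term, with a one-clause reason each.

counts: acc ×1, key ×1, env ×1, val ×1
use order (left to right): val, env, key, acc
typing: well-typed at Int → Str
ordered: ✗, use order val, env, key, acc needs exchange
linear: ✓, each of acc, key, env, val used exactly once
affine: ✓, acc, key, env, val: no repeats, contraction unneeded
relevant: ✓, acc, key, env, val: all used, weakening unneeded
unrestricted: ✓, typability at Int → Str is all that's needed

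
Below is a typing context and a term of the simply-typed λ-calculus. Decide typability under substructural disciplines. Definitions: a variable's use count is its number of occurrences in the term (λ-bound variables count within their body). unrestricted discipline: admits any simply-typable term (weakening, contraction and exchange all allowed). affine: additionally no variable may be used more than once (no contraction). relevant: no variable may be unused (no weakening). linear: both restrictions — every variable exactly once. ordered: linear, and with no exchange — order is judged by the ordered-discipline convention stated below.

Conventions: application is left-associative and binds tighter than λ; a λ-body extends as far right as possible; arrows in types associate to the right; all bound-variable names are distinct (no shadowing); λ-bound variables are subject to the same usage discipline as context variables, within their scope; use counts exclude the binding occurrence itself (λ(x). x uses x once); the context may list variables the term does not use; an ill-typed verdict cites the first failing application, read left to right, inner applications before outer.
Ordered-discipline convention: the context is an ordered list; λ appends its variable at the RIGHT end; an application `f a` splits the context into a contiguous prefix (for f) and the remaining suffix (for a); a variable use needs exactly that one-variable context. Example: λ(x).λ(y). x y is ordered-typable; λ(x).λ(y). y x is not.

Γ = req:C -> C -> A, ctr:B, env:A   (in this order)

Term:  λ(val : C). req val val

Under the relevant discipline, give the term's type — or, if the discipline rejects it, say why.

not well-typed under relevant — unused: ctr, env — weakening required
use counts: req: 1; ctr: 0; env: 0; val [bound]: 2
order of uses: req, val, val
typing: well-typed — term : C -> A
summary: ordered ✗; linear ✗; affine ✗; relevant ✗; unrestricted ✓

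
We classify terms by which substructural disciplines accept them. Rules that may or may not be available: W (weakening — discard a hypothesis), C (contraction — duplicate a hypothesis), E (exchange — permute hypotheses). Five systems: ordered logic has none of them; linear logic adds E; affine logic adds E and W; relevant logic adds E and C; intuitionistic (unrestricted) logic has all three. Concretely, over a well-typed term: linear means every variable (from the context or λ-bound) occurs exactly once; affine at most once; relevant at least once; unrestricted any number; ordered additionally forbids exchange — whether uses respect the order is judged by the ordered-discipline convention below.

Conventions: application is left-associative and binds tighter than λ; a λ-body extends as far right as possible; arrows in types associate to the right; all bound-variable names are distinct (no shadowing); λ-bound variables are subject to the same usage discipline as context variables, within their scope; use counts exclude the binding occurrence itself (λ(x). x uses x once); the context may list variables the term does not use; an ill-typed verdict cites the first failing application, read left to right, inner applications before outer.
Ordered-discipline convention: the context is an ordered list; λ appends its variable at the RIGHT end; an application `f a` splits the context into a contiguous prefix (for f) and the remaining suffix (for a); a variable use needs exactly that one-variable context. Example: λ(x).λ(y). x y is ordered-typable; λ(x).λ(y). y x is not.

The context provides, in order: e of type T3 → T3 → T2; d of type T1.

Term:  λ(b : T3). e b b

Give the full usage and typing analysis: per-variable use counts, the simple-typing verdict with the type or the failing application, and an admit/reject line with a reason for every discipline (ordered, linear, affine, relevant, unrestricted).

counts: e: 1; d: 0; b [bound]: 2
uses in reading order: e, b, b
typing: well-typed — term : T3 → T2
ordered ✗ (repeated use of b ×2; unused: d — weakening required)
linear ✗ (repeated use of b ×2; unused: d — weakening required)
affine ✗ (repeated use of b ×2)
relevant ✗ (unused: d — weakening required)
unrestricted ✓ (typability at T3 → T2 is all that's needed)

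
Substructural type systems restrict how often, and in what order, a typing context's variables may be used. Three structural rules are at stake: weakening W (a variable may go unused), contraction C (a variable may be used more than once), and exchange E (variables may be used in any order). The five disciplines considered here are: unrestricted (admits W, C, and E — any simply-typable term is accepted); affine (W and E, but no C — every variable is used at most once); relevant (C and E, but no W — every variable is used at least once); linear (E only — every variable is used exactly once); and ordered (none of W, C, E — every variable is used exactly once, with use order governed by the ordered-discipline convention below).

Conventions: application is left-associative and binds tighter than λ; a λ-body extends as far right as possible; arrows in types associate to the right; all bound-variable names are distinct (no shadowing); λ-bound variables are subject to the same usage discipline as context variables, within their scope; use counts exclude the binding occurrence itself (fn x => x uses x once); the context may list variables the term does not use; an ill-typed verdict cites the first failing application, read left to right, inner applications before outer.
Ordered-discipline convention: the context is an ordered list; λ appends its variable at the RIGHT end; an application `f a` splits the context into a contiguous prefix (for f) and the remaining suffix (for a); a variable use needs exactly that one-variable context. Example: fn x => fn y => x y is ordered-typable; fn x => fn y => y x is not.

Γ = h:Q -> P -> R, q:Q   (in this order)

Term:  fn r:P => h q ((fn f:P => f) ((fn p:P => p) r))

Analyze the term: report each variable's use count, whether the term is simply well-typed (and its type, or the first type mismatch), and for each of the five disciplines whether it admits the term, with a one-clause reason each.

usage: h: 1×, q: 1×, r (λ-bound): 1×, f (λ-bound): 1×, p (λ-bound): 1×
left-to-right use order: h, q, f, p, r
typing: ✓ — P -> R
ordered ✓ (h, q, r, f, p once each; derivable with no W/C/E)
linear ✓ (single use per variable (h, q, r, f, p))
affine ✓ (at most one use each (h, q, r, f, p))
relevant ✓ (every one of h, q, r, f, p appears)
unrestricted ✓ (type-checks (P -> R) and nothing is barred)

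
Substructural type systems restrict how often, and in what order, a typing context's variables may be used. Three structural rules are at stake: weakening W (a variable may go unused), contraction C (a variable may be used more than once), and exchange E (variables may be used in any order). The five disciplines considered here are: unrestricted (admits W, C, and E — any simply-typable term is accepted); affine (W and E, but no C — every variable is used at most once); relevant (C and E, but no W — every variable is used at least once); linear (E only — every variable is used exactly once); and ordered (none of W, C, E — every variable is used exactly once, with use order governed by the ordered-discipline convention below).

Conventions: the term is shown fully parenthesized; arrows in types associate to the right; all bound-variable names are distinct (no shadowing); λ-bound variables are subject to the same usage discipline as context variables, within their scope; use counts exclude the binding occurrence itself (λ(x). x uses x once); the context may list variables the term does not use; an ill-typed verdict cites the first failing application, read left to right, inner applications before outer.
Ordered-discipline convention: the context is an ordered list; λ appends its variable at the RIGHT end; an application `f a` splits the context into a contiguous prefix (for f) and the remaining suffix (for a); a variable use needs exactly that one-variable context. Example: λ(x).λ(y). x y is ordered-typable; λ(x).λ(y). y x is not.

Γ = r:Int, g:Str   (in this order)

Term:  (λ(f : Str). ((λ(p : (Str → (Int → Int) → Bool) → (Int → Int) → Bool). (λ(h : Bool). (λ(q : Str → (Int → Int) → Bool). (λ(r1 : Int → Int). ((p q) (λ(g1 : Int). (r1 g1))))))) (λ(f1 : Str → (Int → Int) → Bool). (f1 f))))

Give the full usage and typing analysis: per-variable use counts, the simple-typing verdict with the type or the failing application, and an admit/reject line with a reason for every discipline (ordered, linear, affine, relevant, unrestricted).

usage: r: 0, g: 0, f [bound]: 1, p [bound]: 1, h [bound]: 0, q [bound]: 1, r1 [bound]: 1, g1 [bound]: 1, f1 [bound]: 1
uses in reading order: p, q, r1, g1, f1, f
typing: ✓ — Str → Bool → (Str → (Int → Int) → Bool) → (Int → Int) → Bool
ordered: ✗ — unused: r, g, h — weakening required
linear: ✗ — unused: r, g, h — weakening required
affine: ✓ — r, g, f, p, h, q, r1, g1, f1: no repeats, contraction unneeded
relevant: ✗ — unused: r, g, h — weakening required
unrestricted: ✓ — typability at Str → Bool → (Str → (Int → Int) → Bool) → (Int → Int) → Bool is all that's needed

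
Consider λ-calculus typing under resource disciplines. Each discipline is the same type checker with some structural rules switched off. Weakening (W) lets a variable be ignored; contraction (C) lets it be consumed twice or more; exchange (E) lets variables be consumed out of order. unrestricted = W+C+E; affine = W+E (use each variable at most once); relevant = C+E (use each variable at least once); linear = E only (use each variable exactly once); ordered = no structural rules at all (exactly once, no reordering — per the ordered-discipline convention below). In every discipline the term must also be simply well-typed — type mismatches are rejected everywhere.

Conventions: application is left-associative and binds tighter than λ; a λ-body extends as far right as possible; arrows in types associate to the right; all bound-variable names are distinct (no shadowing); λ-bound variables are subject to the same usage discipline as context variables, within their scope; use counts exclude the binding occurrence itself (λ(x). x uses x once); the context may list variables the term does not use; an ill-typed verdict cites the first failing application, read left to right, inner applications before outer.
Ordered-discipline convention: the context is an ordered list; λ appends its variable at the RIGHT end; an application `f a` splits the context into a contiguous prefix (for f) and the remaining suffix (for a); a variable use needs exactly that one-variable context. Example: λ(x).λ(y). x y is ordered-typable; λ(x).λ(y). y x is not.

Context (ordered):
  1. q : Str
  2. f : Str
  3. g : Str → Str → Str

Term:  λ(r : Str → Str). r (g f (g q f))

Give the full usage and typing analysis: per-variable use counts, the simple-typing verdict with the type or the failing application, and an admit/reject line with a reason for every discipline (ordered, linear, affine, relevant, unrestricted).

use counts: q: 1×; f: 2×; g: 2×; r (bound): 1×
left-to-right use order: r, g, f, g, q, f
typing: well-typed — term : (Str → Str) → Str
ordered: ✗ — repeated use of f ×2, g ×2
linear: ✗ — repeated use of f ×2, g ×2
affine: ✗ — repeated use of f ×2, g ×2
relevant: ✓ — none of q, f, g, r goes unused
unrestricted: ✓ — simply typable at (Str → Str) → Str; W, C, E all held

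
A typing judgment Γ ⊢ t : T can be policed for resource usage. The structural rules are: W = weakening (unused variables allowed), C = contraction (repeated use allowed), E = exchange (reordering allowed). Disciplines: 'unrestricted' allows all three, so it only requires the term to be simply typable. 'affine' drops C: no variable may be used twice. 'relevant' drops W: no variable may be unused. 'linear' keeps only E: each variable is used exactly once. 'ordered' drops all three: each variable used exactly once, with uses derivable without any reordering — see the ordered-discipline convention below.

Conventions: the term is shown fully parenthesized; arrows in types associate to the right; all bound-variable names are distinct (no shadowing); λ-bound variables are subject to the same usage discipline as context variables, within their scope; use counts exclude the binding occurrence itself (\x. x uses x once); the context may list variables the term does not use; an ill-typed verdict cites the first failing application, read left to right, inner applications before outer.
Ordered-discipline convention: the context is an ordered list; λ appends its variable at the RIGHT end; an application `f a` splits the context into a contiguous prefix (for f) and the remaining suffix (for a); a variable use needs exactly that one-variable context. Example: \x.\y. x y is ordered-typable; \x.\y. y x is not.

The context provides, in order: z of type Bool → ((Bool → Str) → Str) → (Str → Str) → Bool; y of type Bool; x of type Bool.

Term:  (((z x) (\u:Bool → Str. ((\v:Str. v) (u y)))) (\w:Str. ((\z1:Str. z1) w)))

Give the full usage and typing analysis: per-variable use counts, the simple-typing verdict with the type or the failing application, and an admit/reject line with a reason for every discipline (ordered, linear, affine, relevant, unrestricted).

counts: z: 1; y: 1; x: 1; u [bound]: 1; v [bound]: 1; w [bound]: 1; z1 [bound]: 1
left-to-right use order: z, x, v, u, y, z1, w
typing: the term checks, with type Bool
ordered: ✗, no ordered split (uses run z, x, v, u, y, z1, w)
linear: ✓, exactly-once usage across z, y, x, u, v, w, z1
affine: ✓, z, y, x, u, v, w, z1: no repeats, contraction unneeded
relevant: ✓, at least one use each (z, y, x, u, v, w, z1)
unrestricted: ✓, typability at Bool is all that's needed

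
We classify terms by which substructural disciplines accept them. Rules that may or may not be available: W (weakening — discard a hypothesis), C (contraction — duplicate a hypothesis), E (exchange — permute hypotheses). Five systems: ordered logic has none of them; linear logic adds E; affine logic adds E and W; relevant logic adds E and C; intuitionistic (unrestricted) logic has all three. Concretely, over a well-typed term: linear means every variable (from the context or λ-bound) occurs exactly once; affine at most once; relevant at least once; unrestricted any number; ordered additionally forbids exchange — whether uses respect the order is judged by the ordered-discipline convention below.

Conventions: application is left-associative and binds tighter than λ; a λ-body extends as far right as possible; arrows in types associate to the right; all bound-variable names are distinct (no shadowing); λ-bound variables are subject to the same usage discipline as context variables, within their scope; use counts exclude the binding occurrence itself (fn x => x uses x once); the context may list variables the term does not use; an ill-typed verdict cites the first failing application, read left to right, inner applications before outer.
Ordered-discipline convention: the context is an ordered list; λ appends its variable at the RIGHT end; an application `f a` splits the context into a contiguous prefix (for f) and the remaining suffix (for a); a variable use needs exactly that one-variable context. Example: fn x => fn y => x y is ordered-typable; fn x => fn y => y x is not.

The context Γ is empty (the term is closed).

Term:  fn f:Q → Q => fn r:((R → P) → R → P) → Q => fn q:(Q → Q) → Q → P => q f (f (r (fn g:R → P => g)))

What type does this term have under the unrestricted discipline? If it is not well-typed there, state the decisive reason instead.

term : (Q → Q) → (((R → P) → R → P) → Q) → ((Q → Q) → Q → P) → P
usage: f [bound] ×2, r [bound] ×1, q [bound] ×1, g [bound] ×1
uses in reading order: q, f, f, r, g
typing: the term checks, with type (Q → Q) → (((R → P) → R → P) → Q) → ((Q → Q) → Q → P) → P
summary: ordered ✗ | linear ✗ | affine ✗ | relevant ✓ | unrestricted ✓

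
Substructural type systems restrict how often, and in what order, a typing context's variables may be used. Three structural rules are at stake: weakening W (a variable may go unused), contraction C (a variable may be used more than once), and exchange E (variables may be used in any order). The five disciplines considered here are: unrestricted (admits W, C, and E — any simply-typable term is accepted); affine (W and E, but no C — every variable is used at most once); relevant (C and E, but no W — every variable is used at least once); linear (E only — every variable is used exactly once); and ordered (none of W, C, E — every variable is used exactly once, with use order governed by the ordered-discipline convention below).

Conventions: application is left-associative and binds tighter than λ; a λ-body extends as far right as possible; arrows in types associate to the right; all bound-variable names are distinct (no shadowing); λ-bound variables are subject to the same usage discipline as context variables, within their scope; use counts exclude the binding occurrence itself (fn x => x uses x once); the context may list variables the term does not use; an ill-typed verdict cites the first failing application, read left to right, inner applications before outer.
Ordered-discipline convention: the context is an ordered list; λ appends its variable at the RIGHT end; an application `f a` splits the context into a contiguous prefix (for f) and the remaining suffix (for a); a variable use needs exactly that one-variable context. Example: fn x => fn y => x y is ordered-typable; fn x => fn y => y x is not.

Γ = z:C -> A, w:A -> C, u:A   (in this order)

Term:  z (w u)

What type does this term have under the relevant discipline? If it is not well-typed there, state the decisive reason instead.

term : A
usage: z ×1, w ×1, u ×1
use order (left to right): z, w, u
typing: ✓ — A
summary: ordered ✓ | linear ✓ | affine ✓ | relevant ✓ | unrestricted ✓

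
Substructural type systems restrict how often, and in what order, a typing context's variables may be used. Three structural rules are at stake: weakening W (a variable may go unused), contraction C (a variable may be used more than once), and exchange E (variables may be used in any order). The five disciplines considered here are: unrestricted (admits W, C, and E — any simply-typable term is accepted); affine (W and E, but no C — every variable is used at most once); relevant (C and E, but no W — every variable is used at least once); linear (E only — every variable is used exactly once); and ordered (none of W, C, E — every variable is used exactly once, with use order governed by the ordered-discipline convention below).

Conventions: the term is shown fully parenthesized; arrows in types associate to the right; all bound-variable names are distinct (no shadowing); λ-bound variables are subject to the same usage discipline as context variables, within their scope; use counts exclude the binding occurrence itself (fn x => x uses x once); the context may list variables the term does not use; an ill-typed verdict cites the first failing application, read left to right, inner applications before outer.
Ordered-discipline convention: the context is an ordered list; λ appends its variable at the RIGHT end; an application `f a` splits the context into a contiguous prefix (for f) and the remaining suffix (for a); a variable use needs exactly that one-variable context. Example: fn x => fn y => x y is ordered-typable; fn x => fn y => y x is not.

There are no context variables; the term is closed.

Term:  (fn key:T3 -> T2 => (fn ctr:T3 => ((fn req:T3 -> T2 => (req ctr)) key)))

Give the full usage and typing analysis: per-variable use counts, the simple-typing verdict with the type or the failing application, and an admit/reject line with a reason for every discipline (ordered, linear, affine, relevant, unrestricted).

usage: key (λ-bound): 1×, ctr (λ-bound): 1×, req (λ-bound): 1×
order of uses: req, ctr, key
typing: well-typed — term : (T3 -> T2) -> T3 -> T2
ordered: ✗, needs exchange: uses follow req, ctr, key
linear: ✓, exactly-once usage across key, ctr, req
affine: ✓, at most one use each (key, ctr, req)
relevant: ✓, every one of key, ctr, req appears
unrestricted: ✓, type-checks ((T3 -> T2) -> T3 -> T2) and nothing is barred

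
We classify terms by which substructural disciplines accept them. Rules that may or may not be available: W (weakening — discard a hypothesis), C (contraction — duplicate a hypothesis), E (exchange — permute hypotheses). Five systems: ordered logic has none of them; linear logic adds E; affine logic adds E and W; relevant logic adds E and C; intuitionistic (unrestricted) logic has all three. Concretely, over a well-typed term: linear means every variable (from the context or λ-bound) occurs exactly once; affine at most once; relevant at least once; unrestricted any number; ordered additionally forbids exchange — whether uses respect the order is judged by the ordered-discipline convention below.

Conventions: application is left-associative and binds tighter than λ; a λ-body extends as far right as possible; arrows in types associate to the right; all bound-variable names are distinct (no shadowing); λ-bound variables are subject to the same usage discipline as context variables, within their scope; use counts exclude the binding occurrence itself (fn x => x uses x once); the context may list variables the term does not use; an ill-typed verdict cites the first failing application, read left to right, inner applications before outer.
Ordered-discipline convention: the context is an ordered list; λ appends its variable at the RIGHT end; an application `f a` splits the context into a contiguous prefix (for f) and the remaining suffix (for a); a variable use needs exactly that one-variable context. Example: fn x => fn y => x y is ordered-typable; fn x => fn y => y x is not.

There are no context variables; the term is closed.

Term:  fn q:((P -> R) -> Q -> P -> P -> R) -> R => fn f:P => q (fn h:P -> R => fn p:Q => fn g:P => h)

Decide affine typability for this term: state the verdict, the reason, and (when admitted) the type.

yes — at most one use each (q, f, h, p, g); term : (((P -> R) -> Q -> P -> P -> R) -> R) -> P -> R
variable uses: q [bound]: 1, f [bound]: 0, h [bound]: 1, p [bound]: 0, g [bound]: 0
order of uses: q, h
typing: well-typed — term : (((P -> R) -> Q -> P -> P -> R) -> R) -> P -> R
across the five disciplines: ordered ✗, linear ✗, affine ✓, relevant ✗, unrestricted ✓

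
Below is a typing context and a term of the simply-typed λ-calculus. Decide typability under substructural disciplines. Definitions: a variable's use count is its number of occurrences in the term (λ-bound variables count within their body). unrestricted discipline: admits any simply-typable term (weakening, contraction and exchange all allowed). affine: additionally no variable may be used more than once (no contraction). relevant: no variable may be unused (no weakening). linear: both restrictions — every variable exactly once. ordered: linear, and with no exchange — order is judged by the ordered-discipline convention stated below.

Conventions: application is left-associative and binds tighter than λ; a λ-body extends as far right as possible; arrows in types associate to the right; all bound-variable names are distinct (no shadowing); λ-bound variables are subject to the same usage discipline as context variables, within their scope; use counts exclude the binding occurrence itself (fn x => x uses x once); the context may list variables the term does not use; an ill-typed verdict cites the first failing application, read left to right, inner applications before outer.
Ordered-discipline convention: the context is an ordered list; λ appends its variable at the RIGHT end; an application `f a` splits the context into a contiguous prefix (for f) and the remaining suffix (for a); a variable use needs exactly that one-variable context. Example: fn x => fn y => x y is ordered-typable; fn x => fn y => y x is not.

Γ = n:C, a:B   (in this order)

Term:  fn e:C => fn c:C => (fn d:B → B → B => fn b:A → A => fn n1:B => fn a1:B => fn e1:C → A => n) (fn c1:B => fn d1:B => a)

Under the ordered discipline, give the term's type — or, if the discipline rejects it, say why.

not well-typed under ordered — unused: e, c, d, b, n1, a1, e1, c1, d1 — weakening required
variable uses: n: 1×; a: 1×; e (λ-bound): 0×; c (λ-bound): 0×; d (λ-bound): 0×; b (λ-bound): 0×; n1 (λ-bound): 0×; a1 (λ-bound): 0×; e1 (λ-bound): 0×; c1 (λ-bound): 0×; d1 (λ-bound): 0×
use order (left to right): n, a
typing: well-typed at C → C → (A → A) → B → B → (C → A) → C
all disciplines: ordered ✗ · linear ✗ · affine ✓ · relevant ✗ · unrestricted ✓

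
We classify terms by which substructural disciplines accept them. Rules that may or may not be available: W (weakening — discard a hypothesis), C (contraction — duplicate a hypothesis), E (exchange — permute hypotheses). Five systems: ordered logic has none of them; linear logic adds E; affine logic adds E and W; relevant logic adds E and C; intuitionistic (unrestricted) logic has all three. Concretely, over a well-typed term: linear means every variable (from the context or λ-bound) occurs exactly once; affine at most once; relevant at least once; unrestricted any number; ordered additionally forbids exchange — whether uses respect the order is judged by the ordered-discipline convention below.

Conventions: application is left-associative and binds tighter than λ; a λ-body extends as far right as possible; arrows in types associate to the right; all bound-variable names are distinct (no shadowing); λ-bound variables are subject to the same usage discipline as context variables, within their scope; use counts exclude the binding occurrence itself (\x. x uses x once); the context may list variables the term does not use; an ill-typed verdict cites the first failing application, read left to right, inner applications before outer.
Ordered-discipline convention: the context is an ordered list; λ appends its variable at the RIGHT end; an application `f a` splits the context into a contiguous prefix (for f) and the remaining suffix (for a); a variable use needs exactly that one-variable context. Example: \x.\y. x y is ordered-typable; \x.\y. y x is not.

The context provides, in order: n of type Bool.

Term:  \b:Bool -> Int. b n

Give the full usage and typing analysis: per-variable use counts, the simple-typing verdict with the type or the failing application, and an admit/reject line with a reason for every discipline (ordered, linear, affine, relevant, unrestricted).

counts: n: 1, b (λ-bound): 1
order of uses: b, n
typing: well-typed — term : (Bool -> Int) -> Int
ordered: ✗ — needs exchange: uses follow b, n
linear: ✓ — exactly-once usage across n, b
affine: ✓ — none of n, b used more than once
relevant: ✓ — none of n, b goes unused
unrestricted: ✓ — simply typable at (Bool -> Int) -> Int; W, C, E all held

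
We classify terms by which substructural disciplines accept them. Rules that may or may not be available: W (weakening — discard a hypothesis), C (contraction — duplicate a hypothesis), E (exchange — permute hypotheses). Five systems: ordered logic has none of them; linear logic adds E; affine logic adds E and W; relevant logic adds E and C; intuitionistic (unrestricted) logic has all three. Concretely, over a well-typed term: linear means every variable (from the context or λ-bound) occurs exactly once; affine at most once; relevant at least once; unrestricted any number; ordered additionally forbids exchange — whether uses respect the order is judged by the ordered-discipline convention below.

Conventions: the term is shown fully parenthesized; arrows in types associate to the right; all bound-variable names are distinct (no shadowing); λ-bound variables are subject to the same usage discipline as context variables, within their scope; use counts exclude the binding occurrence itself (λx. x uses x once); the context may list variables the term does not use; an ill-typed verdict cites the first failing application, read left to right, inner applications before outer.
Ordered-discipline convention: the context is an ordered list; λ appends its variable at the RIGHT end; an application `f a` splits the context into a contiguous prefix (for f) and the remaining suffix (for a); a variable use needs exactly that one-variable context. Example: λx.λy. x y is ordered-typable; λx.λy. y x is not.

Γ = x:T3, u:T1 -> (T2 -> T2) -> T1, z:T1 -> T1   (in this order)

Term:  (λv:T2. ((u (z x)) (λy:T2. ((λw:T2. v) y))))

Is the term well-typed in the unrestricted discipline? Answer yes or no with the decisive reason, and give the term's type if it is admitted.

no — fails simple typing
usage: x=1; u=1; z=1; v (bound)=1; y (bound)=1; w (bound)=0
left-to-right use order: u, z, x, v, y
typing: ill-typed: an argument T3 mismatches the expected T1
summary: ordered ✗ | linear ✗ | affine ✗ | relevant ✗ | unrestricted ✗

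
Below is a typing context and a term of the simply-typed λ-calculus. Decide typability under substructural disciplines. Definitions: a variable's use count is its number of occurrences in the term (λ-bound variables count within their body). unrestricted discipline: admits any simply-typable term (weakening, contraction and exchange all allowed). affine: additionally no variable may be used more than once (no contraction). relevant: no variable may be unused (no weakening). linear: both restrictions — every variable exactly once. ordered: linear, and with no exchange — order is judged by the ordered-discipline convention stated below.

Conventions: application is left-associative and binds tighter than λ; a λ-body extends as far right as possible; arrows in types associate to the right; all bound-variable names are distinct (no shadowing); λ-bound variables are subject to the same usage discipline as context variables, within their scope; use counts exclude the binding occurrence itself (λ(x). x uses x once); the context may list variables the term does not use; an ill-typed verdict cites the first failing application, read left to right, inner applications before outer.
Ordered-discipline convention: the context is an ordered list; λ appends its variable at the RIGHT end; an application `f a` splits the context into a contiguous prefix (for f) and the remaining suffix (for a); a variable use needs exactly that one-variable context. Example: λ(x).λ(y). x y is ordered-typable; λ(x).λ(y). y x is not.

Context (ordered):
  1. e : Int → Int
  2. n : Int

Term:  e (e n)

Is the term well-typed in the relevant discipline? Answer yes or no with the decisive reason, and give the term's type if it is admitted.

yes — every one of e, n appears; term : Int
variable uses: e: 2×, n: 1×
order of uses: e, e, n
typing: the term checks, with type Int
all disciplines: ordered ✗; linear ✗; affine ✗; relevant ✓; unrestricted ✓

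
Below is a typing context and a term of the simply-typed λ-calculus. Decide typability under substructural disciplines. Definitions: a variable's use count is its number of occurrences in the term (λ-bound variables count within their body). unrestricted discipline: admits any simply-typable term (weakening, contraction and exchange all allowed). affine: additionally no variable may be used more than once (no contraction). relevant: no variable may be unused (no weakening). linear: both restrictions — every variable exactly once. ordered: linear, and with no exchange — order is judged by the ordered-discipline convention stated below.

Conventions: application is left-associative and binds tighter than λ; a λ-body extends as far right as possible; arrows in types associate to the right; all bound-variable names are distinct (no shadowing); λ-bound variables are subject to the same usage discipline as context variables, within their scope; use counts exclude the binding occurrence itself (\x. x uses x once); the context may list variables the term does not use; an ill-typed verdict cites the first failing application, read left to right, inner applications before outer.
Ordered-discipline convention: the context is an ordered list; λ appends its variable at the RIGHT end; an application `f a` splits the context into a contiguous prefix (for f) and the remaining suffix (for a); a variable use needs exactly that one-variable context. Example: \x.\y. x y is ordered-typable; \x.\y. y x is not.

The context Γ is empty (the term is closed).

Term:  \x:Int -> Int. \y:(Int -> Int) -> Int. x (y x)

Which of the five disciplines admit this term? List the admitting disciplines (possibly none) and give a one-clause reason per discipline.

accepted by: relevant, unrestricted
usage: x (bound): 2; y (bound): 1
uses in reading order: x, y, x
typing: ✓ — (Int -> Int) -> ((Int -> Int) -> Int) -> Int
ordered: ✗ — needs contraction — x ×2
linear: ✗ — needs contraction — x ×2
affine: ✗ — needs contraction — x ×2
relevant: ✓ — none of x, y goes unused
unrestricted: ✓ — typability at (Int -> Int) -> ((Int -> Int) -> Int) -> Int is all that's needed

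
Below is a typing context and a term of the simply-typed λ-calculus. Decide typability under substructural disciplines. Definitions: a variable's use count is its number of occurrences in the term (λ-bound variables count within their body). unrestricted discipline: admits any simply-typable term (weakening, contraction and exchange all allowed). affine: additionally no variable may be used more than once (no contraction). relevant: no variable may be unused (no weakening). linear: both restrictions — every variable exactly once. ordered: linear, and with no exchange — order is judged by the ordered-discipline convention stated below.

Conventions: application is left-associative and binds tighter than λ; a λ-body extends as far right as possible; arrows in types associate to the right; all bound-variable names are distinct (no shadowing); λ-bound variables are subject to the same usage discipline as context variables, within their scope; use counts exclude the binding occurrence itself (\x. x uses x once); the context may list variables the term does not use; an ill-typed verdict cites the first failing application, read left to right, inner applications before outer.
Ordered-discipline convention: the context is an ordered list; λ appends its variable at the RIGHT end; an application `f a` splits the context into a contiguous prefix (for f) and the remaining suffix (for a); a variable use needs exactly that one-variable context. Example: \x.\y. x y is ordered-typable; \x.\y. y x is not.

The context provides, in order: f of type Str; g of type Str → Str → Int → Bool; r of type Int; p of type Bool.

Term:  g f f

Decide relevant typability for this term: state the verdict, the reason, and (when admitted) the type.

no — needs weakening: r, p unused
usage: f ×2; g ×1; r ×0; p ×0
use order (left to right): g, f, f
typing: well-typed — term : Int → Bool
summary: ordered ✗, linear ✗, affine ✗, relevant ✗, unrestricted ✓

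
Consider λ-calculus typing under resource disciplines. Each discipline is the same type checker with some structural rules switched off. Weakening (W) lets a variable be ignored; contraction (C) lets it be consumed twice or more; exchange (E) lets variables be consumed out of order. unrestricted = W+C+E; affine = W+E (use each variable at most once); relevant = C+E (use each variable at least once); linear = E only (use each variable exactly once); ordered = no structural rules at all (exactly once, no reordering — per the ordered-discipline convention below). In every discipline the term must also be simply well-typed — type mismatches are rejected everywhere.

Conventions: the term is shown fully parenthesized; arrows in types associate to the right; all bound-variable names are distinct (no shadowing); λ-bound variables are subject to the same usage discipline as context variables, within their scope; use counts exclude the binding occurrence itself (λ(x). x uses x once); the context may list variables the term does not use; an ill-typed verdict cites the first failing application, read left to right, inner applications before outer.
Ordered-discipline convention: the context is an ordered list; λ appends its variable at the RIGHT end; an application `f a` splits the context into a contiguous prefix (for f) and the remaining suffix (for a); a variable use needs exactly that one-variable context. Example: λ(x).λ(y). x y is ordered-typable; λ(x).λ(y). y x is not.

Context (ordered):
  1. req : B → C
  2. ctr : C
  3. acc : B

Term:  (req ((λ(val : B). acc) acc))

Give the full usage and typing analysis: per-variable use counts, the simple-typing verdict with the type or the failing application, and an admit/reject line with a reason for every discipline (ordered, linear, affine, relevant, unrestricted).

use counts: req=1, ctr=0, acc=2, val (bound)=0
order of uses: req, acc, acc
typing: the term checks, with type C
ordered: ✗, acc ×2 used more than once (contraction); unused: ctr, val — weakening required
linear: ✗, acc ×2 used more than once (contraction); unused: ctr, val — weakening required
affine: ✗, acc ×2 used more than once (contraction)
relevant: ✗, unused: ctr, val — weakening required
unrestricted: ✓, well-typed at C; no restrictions here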